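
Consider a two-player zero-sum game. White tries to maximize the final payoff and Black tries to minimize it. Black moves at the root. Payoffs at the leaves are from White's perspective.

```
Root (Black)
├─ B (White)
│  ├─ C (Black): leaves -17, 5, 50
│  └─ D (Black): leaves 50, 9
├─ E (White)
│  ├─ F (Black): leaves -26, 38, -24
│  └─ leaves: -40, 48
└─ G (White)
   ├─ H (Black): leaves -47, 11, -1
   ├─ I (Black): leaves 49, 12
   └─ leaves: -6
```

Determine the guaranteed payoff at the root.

C (Black): min(-17, 5, 50) = -17
D (Black): min(50, 9) = 9
B (White): max(-17, 9) = 9
F (Black): min(-26, 38, -24) = -26
E (White): max(-26, -40, 48) = 48
H (Black): min(-47, 11, -1) = -47
I (Black): min(49, 12) = 12
G (White): max(-47, 12, -6) = 12
Root (Black): min(9, 48, 12) = 9

9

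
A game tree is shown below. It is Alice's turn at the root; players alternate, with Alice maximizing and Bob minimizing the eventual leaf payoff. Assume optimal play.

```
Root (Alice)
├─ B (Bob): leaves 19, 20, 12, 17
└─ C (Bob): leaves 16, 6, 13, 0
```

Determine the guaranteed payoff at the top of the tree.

12

B (Bob): min(19, 20, 12, 17) = 12
C (Bob): min(16, 6, 13, 0) = 0
Root (Alice): max(12, 0) = 12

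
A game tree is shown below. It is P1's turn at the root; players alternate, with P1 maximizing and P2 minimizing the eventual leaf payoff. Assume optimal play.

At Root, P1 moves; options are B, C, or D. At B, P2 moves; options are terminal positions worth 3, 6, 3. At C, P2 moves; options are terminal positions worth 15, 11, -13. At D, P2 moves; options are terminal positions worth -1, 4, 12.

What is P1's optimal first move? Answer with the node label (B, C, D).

B

B (P2): min(3, 6, 3) = 3
C (P2): min(15, 11, -13) = -13
D (P2): min(-1, 4, 12) = -1
Root (P1): max(3, -13, -1) = 3
P1 picks the child with the highest value: B (value 3).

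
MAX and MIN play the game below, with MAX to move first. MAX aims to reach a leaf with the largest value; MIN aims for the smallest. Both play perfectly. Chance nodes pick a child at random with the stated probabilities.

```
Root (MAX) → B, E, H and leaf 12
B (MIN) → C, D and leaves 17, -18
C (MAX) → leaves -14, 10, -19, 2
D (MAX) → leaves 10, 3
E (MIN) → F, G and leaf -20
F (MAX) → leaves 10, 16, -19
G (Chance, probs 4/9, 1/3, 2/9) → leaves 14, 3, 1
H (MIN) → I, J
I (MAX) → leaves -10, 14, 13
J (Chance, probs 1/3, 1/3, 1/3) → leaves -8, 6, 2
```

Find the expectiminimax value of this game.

C (MAX): max(-14, 10, -19, 2) = 10
D (MAX): max(10, 3) = 10
B (MIN): min(10, 10, 17, -18) = -18
F (MAX): max(10, 16, -19) = 16
G (Chance): 4/9·14 + 1/3·3 + 2/9·1 = 7.44
E (MIN): min(16, 7.44, -20) = -20
I (MAX): max(-10, 14, 13) = 14
J (Chance): 1/3·-8 + 1/3·6 + 1/3·2 = 0
H (MIN): min(14, 0) = 0
Root (MAX): max(-18, -20, 0, 12) = 12

12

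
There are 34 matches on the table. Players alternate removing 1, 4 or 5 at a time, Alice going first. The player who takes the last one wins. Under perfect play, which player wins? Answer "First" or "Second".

i:   0  1  2  3  4  5  6  7  8  9 10 11 12 13 14 15 16 17 18 19 20 21 22 23 24 25 26 27 28 29 30 31 32 33 34
     L  W  L  W  W  W  W  W  L  W  L  W  W  W  W  W  L  W  L  W  W  W  W  W  L  W  L  W  W  W  W  W  L  W  L
Position 34 is L, so the second player wins.

Second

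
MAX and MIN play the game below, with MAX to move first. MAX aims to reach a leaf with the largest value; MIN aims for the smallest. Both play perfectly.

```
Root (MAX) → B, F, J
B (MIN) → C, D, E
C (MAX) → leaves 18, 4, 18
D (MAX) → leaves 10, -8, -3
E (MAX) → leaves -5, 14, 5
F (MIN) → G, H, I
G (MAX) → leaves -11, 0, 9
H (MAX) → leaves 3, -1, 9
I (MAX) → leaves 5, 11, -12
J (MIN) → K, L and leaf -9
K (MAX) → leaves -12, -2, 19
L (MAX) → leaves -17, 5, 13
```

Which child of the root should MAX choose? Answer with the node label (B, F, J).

B

C (MAX): max(18, 4, 18) = 18
D (MAX): max(10, -8, -3) = 10
E (MAX): max(-5, 14, 5) = 14
B (MIN): min(18, 10, 14) = 10
G (MAX): max(-11, 0, 9) = 9
H (MAX): max(3, -1, 9) = 9
I (MAX): max(5, 11, -12) = 11
F (MIN): min(9, 9, 11) = 9
K (MAX): max(-12, -2, 19) = 19
L (MAX): max(-17, 5, 13) = 13
J (MIN): min(19, 13, -9) = -9
Root (MAX): max(10, 9, -9) = 10
MAX picks the child with the highest value: B (value 10).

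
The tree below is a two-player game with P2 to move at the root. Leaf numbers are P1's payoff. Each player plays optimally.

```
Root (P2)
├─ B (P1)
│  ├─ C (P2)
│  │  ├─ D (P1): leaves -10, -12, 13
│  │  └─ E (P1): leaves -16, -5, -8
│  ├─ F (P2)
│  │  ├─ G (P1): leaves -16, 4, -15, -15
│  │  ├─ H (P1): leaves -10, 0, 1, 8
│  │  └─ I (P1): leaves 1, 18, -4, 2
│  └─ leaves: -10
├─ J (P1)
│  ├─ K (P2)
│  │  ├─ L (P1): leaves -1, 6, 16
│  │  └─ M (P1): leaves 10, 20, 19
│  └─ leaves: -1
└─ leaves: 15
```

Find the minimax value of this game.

4

D (P1): max(-10, -12, 13) = 13
E (P1): max(-16, -5, -8) = -5
C (P2): min(13, -5) = -5
G (P1): max(-16, 4, -15, -15) = 4
H (P1): max(-10, 0, 1, 8) = 8
I (P1): max(1, 18, -4, 2) = 18
F (P2): min(4, 8, 18) = 4
B (P1): max(-5, 4, -10) = 4
L (P1): max(-1, 6, 16) = 16
M (P1): max(10, 20, 19) = 20
K (P2): min(16, 20) = 16
J (P1): max(16, -1) = 16
Root (P2): min(4, 16, 15) = 4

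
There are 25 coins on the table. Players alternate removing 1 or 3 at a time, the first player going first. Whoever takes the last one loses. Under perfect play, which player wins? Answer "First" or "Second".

Second

W/L table (W = player to move can force a win):
i:   0  1  2  3  4  5  6  7  8  9 10 11 12 13 14 15 16 17 18 19 20 21 22 23 24 25
     W  L  W  L  W  L  W  L  W  L  W  L  W  L  W  L  W  L  W  L  W  L  W  L  W  L
Position 25 is L, so the second player wins.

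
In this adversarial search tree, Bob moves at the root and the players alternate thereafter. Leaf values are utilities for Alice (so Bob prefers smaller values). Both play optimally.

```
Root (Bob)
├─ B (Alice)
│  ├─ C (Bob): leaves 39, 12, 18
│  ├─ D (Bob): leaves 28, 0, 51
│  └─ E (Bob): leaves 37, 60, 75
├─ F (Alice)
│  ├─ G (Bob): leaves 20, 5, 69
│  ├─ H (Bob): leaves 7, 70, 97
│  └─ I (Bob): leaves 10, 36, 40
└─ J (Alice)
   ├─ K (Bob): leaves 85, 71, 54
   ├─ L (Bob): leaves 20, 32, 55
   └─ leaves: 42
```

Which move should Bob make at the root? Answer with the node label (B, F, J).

C (Bob): min(39, 12, 18) = 12
D (Bob): min(28, 0, 51) = 0
E (Bob): min(37, 60, 75) = 37
B (Alice): max(12, 0, 37) = 37
G (Bob): min(20, 5, 69) = 5
H (Bob): min(7, 70, 97) = 7
I (Bob): min(10, 36, 40) = 10
F (Alice): max(5, 7, 10) = 10
K (Bob): min(85, 71, 54) = 54
L (Bob): min(20, 32, 55) = 20
J (Alice): max(54, 20, 42) = 54
Root (Bob): min(37, 10, 54) = 10
Bob picks the child with the lowest value: F (value 10).

F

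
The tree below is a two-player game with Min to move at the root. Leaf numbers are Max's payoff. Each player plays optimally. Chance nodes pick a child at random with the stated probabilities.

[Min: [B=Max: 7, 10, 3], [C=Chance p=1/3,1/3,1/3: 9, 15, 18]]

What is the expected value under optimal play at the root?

B (Max): max(7, 10, 3) = 10
C (Chance): 1/3·9 + 1/3·15 + 1/3·18 = 14
Root (Min): min(10, 14) = 10

10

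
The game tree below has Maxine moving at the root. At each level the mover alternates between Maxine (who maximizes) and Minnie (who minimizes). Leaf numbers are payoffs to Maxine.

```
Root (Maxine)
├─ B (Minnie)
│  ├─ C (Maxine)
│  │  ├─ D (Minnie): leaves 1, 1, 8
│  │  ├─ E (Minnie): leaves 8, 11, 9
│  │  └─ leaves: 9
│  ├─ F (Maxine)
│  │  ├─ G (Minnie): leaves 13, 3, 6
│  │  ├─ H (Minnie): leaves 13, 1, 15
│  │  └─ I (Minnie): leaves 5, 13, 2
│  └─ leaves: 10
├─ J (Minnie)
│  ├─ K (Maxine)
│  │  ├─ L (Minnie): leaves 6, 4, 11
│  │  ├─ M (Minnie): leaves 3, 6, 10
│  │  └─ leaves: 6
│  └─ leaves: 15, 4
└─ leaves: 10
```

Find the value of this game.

D (Minnie): min(1, 1, 8) = 1
E (Minnie): min(8, 11, 9) = 8
C (Maxine): max(1, 8, 9) = 9
G (Minnie): min(13, 3, 6) = 3
H (Minnie): min(13, 1, 15) = 1
I (Minnie): min(5, 13, 2) = 2
F (Maxine): max(3, 1, 2) = 3
B (Minnie): min(9, 3, 10) = 3
L (Minnie): min(6, 4, 11) = 4
M (Minnie): min(3, 6, 10) = 3
K (Maxine): max(4, 3, 6) = 6
J (Minnie): min(6, 15, 4) = 4
Root (Maxine): max(3, 4, 10) = 10

10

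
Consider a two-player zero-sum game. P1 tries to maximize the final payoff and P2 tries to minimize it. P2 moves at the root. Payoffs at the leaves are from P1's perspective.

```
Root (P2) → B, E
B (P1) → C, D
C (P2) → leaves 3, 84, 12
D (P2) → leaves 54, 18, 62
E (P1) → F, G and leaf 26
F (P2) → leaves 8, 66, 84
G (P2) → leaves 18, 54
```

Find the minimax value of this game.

C (P2): min(3, 84, 12) = 3
D (P2): min(54, 18, 62) = 18
B (P1): max(3, 18) = 18
F (P2): min(8, 66, 84) = 8
G (P2): min(18, 54) = 18
E (P1): max(8, 18, 26) = 26
Root (P2): min(18, 26) = 18

18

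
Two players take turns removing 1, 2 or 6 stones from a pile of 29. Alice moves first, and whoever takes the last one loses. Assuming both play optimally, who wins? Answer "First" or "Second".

Second

Mark each pile size as W (mover wins) or L (mover loses):
i:   0  1  2  3  4  5  6  7  8  9 10 11 12 13 14 15 16 17 18 19 20 21 22 23 24 25 26 27 28 29
     W  L  W  W  L  W  W  W  L  W  W  L  W  W  W  L  W  W  L  W  W  W  L  W  W  L  W  W  W  L
Position 29 is L, so the second player wins.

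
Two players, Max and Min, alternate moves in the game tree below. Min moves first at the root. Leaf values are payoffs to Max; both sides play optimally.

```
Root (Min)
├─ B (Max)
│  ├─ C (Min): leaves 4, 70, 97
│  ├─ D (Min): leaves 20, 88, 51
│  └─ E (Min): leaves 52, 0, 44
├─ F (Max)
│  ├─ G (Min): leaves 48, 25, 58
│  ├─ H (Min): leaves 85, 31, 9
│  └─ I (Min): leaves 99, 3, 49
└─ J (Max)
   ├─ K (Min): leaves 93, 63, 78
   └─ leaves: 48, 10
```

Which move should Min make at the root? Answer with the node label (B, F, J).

C (Min): min(4, 70, 97) = 4
D (Min): min(20, 88, 51) = 20
E (Min): min(52, 0, 44) = 0
B (Max): max(4, 20, 0) = 20
G (Min): min(48, 25, 58) = 25
H (Min): min(85, 31, 9) = 9
I (Min): min(99, 3, 49) = 3
F (Max): max(25, 9, 3) = 25
K (Min): min(93, 63, 78) = 63
J (Max): max(63, 48, 10) = 63
Root (Min): min(20, 25, 63) = 20
Min picks the child with the lowest value: B (value 20).

B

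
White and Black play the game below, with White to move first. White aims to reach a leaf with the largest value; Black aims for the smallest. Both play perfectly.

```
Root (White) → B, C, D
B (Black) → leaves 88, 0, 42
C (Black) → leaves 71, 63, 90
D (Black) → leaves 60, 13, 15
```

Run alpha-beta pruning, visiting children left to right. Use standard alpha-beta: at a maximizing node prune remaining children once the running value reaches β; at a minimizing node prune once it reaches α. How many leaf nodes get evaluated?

B [α=-∞,β=+∞]: v=0
C [α=0,β=+∞]: v=63
D [α=63,β=+∞]: v=60 after child 1 ≤ α → α-cutoff, skip 2
Root [α=-∞,β=+∞]: v=63
Leaves evaluated: 7 of 9.

7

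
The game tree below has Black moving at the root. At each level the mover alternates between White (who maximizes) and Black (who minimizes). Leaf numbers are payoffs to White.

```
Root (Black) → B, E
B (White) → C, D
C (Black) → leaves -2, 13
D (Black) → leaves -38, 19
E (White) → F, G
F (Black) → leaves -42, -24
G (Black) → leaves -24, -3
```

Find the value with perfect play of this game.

C (Black): min(-2, 13) = -2
D (Black): min(-38, 19) = -38
B (White): max(-2, -38) = -2
F (Black): min(-42, -24) = -42
G (Black): min(-24, -3) = -24
E (White): max(-42, -24) = -24
Root (Black): min(-2, -24) = -24

-24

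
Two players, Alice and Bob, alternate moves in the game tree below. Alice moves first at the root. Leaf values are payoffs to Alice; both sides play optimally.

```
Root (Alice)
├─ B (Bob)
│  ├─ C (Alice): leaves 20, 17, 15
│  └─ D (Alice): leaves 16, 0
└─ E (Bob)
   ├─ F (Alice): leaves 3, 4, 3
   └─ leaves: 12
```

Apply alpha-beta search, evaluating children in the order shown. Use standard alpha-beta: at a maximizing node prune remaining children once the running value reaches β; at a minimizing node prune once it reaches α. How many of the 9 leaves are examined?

C [α=-∞,β=+∞]: v=20
D [α=-∞,β=20]: v=16
B [α=-∞,β=+∞]: v=16
F [α=16,β=+∞]: v=4
E [α=16,β=+∞]: v=4 after child 1 ≤ α → α-cutoff, skip 1
Root [α=-∞,β=+∞]: v=16
Leaves evaluated: 8 of 9.

8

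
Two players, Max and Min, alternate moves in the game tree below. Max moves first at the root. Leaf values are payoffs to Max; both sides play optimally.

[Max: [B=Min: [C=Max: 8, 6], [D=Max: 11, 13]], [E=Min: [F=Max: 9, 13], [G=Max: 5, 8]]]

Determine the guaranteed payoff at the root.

8

C (Max): max(8, 6) = 8
D (Max): max(11, 13) = 13
B (Min): min(8, 13) = 8
F (Max): max(9, 13) = 13
G (Max): max(5, 8) = 8
E (Min): min(13, 8) = 8
Root (Max): max(8, 8) = 8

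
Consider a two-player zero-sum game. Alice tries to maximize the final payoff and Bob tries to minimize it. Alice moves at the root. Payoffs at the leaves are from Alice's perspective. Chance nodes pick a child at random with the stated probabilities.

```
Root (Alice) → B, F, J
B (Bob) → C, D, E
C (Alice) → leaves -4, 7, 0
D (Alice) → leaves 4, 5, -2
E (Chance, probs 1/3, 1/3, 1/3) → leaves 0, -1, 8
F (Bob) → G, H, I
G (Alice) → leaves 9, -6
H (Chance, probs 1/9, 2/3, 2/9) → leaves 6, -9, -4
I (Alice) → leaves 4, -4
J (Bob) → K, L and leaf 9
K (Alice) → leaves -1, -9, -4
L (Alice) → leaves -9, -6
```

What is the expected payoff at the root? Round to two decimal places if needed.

C (Alice): max(-4, 7, 0) = 7
D (Alice): max(4, 5, -2) = 5
E (Chance): 1/3·0 + 1/3·-1 + 1/3·8 = 2.33
B (Bob): min(7, 5, 2.33) = 2.33
G (Alice): max(9, -6) = 9
H (Chance): 1/9·6 + 2/3·-9 + 2/9·-4 = -6.22
I (Alice): max(4, -4) = 4
F (Bob): min(9, -6.22, 4) = -6.22
K (Alice): max(-1, -9, -4) = -1
L (Alice): max(-9, -6) = -6
J (Bob): min(-1, -6, 9) = -6
Root (Alice): max(2.33, -6.22, -6) = 2.33

2.33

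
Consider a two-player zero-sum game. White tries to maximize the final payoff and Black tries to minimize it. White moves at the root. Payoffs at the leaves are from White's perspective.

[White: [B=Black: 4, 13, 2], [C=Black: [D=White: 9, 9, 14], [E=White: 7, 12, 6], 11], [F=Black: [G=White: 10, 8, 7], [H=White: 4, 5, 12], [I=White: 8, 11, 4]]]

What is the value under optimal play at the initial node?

B (Black): min(4, 13, 2) = 2
D (White): max(9, 9, 14) = 14
E (White): max(7, 12, 6) = 12
C (Black): min(14, 12, 11) = 11
G (White): max(10, 8, 7) = 10
H (White): max(4, 5, 12) = 12
I (White): max(8, 11, 4) = 11
F (Black): min(10, 12, 11) = 10
Root (White): max(2, 11, 10) = 11

11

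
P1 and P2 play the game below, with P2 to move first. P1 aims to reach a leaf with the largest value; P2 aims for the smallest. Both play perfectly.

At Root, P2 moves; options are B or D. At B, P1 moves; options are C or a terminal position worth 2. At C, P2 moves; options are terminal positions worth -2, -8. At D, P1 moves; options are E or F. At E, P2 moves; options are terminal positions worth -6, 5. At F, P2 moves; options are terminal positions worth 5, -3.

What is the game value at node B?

C: min(-2, -8) = -8
B: max(-8, 2) = 2

2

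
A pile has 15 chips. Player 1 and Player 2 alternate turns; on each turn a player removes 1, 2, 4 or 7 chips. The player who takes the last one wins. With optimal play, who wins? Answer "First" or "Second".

Second

i:   0  1  2  3  4  5  6  7  8  9 10 11 12 13 14 15
     L  W  W  L  W  W  L  W  W  L  W  W  L  W  W  L
Position 15 is L, so the second player wins.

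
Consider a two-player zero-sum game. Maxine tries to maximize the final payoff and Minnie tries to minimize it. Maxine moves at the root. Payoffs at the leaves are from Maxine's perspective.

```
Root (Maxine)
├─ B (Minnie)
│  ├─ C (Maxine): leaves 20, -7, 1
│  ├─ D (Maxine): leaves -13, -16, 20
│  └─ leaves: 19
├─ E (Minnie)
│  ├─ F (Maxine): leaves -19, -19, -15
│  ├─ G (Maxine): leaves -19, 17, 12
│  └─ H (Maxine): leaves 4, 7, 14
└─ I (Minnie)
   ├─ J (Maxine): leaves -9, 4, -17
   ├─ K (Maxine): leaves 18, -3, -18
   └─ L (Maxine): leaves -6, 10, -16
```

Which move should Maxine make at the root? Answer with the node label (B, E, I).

B

C (Maxine): max(20, -7, 1) = 20
D (Maxine): max(-13, -16, 20) = 20
B (Minnie): min(20, 20, 19) = 19
F (Maxine): max(-19, -19, -15) = -15
G (Maxine): max(-19, 17, 12) = 17
H (Maxine): max(4, 7, 14) = 14
E (Minnie): min(-15, 17, 14) = -15
J (Maxine): max(-9, 4, -17) = 4
K (Maxine): max(18, -3, -18) = 18
L (Maxine): max(-6, 10, -16) = 10
I (Minnie): min(4, 18, 10) = 4
Root (Maxine): max(19, -15, 4) = 19
Maxine picks the child with the highest value: B (value 19).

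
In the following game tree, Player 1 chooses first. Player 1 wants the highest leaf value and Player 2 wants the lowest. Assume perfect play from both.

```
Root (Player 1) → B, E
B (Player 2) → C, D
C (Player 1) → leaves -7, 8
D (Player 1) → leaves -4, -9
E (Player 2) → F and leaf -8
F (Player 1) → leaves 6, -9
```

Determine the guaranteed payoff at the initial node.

C (Player 1): max(-7, 8) = 8
D (Player 1): max(-4, -9) = -4
B (Player 2): min(8, -4) = -4
F (Player 1): max(6, -9) = 6
E (Player 2): min(6, -8) = -8
Root (Player 1): max(-4, -8) = -4

-4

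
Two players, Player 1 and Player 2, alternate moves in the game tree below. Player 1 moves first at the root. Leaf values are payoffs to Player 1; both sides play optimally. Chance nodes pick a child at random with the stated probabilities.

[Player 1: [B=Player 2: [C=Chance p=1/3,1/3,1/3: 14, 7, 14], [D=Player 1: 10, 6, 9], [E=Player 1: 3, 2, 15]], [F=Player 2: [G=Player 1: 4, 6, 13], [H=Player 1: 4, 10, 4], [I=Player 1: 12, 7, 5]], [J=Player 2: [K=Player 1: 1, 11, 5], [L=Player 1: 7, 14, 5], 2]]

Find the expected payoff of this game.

10

C (Chance): 1/3·14 + 1/3·7 + 1/3·14 = 11.67
D (Player 1): max(10, 6, 9) = 10
E (Player 1): max(3, 2, 15) = 15
B (Player 2): min(11.67, 10, 15) = 10
G (Player 1): max(4, 6, 13) = 13
H (Player 1): max(4, 10, 4) = 10
I (Player 1): max(12, 7, 5) = 12
F (Player 2): min(13, 10, 12) = 10
K (Player 1): max(1, 11, 5) = 11
L (Player 1): max(7, 14, 5) = 14
J (Player 2): min(11, 14, 2) = 2
Root (Player 1): max(10, 10, 2) = 10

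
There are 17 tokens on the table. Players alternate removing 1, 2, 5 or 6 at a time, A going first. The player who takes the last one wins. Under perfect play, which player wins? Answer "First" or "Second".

Second

Compute winning (W) and losing (L) positions by backward induction:
i:   0  1  2  3  4  5  6  7  8  9 10 11 12 13 14 15 16 17
     L  W  W  L  W  W  W  L  W  W  L  W  W  W  L  W  W  L
Position 17 is L, so the second player wins.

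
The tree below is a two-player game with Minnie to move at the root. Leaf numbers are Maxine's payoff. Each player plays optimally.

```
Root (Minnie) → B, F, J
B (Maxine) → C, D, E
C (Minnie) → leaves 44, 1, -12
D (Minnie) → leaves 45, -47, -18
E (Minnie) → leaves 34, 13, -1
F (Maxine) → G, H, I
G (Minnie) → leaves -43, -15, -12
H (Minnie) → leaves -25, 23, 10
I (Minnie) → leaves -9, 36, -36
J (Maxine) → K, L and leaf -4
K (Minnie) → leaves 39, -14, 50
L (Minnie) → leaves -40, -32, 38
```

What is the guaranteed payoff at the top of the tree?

-25

C (Minnie): min(44, 1, -12) = -12
D (Minnie): min(45, -47, -18) = -47
E (Minnie): min(34, 13, -1) = -1
B (Maxine): max(-12, -47, -1) = -1
G (Minnie): min(-43, -15, -12) = -43
H (Minnie): min(-25, 23, 10) = -25
I (Minnie): min(-9, 36, -36) = -36
F (Maxine): max(-43, -25, -36) = -25
K (Minnie): min(39, -14, 50) = -14
L (Minnie): min(-40, -32, 38) = -40
J (Maxine): max(-14, -40, -4) = -4
Root (Minnie): min(-1, -25, -4) = -25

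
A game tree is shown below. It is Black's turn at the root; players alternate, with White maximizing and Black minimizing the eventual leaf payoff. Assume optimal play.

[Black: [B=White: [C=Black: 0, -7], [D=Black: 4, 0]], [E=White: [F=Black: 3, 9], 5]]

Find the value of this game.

0

C (Black): min(0, -7) = -7
D (Black): min(4, 0) = 0
B (White): max(-7, 0) = 0
F (Black): min(3, 9) = 3
E (White): max(3, 5) = 5
Root (Black): min(0, 5) = 0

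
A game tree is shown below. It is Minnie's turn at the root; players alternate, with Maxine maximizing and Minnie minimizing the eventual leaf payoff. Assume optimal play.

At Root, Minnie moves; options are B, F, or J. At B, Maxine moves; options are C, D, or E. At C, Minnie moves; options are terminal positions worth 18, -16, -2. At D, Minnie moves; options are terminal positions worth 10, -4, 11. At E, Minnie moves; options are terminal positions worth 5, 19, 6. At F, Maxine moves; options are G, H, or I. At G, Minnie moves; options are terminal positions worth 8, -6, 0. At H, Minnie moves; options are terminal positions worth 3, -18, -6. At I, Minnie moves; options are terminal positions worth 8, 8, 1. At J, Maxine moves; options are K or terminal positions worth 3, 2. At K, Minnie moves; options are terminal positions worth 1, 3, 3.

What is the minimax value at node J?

3

K: min(1, 3, 3) = 1
J: max(1, 3, 2) = 3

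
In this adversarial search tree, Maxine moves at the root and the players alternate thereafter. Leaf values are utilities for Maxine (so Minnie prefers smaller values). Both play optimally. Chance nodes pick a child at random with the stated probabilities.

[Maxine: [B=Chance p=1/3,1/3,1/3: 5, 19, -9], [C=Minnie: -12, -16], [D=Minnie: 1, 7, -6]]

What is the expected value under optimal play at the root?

5

B (Chance): 1/3·5 + 1/3·19 + 1/3·-9 = 5
C (Minnie): min(-12, -16) = -16
D (Minnie): min(1, 7, -6) = -6
Root (Maxine): max(5, -16, -6) = 5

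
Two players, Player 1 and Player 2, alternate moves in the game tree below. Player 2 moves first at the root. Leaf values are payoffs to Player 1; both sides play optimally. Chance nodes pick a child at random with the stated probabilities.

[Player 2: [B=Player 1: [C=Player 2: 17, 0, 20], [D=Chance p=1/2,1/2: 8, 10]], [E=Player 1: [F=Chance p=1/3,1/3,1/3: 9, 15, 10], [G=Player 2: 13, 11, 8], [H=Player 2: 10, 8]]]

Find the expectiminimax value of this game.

9

C (Player 2): min(17, 0, 20) = 0
D (Chance): 1/2·8 + 1/2·10 = 9
B (Player 1): max(0, 9) = 9
F (Chance): 1/3·9 + 1/3·15 + 1/3·10 = 11.33
G (Player 2): min(13, 11, 8) = 8
H (Player 2): min(10, 8) = 8
E (Player 1): max(11.33, 8, 8) = 11.33
Root (Player 2): min(9, 11.33) = 9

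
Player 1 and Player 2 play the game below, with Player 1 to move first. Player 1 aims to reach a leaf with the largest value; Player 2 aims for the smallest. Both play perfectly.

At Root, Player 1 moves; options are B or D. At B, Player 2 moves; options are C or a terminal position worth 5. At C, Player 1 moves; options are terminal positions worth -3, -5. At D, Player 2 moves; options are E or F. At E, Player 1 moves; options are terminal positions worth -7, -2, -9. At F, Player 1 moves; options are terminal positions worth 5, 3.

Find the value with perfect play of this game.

-2

C (Player 1): max(-3, -5) = -3
B (Player 2): min(-3, 5) = -3
E (Player 1): max(-7, -2, -9) = -2
F (Player 1): max(5, 3) = 5
D (Player 2): min(-2, 5) = -2
Root (Player 1): max(-3, -2) = -2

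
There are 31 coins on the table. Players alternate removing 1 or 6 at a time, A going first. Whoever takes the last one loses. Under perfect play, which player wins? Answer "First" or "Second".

Second

i:   0  1  2  3  4  5  6  7  8  9 10 11 12 13 14 15 16 17 18 19 20 21 22 23 24 25 26 27 28 29 30 31
     W  L  W  L  W  L  W  W  L  W  L  W  L  W  W  L  W  L  W  L  W  W  L  W  L  W  L  W  W  L  W  L
Position 31 is L, so the second player wins.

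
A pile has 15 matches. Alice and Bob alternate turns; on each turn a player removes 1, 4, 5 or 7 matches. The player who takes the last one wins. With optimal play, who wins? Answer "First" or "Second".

First

W/L table (W = player to move can force a win):
i:   0  1  2  3  4  5  6  7  8  9 10 11 12 13 14 15
     L  W  L  W  W  W  W  W  L  W  L  W  W  W  W  W
Position 15 is W, so the first player wins.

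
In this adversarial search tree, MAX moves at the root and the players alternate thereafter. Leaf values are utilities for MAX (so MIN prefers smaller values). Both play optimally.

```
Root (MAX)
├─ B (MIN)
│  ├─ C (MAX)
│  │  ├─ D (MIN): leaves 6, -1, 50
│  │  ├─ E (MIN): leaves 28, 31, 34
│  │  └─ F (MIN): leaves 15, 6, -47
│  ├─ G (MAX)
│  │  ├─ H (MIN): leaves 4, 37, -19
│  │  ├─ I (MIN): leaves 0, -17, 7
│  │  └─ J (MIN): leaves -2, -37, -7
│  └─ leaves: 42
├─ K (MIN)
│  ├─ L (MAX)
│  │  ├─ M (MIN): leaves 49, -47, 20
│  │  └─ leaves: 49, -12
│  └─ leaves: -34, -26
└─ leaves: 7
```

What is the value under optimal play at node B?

-17

D: min(6, -1, 50) = -1
E: min(28, 31, 34) = 28
F: min(15, 6, -47) = -47
C: max(-1, 28, -47) = 28
H: min(4, 37, -19) = -19
I: min(0, -17, 7) = -17
J: min(-2, -37, -7) = -37
G: max(-19, -17, -37) = -17
B: min(28, -17, 42) = -17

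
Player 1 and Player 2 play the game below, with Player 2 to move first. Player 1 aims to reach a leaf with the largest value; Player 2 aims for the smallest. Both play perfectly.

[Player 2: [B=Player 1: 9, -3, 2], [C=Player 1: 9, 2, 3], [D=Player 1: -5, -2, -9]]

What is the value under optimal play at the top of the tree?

-2

B (Player 1): max(9, -3, 2) = 9
C (Player 1): max(9, 2, 3) = 9
D (Player 1): max(-5, -2, -9) = -2
Root (Player 2): min(9, 9, -2) = -2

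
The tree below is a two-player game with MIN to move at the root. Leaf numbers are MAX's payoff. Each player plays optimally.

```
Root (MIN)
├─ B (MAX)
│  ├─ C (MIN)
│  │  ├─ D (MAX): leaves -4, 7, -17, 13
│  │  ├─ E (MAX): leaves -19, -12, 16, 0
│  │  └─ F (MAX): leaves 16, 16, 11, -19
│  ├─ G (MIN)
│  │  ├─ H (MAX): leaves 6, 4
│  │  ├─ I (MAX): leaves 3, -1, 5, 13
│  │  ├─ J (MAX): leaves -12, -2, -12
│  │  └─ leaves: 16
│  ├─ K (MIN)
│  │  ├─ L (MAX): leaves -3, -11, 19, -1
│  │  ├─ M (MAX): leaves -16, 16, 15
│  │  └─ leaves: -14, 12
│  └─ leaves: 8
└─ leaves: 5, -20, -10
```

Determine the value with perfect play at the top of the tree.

D (MAX): max(-4, 7, -17, 13) = 13
E (MAX): max(-19, -12, 16, 0) = 16
F (MAX): max(16, 16, 11, -19) = 16
C (MIN): min(13, 16, 16) = 13
H (MAX): max(6, 4) = 6
I (MAX): max(3, -1, 5, 13) = 13
J (MAX): max(-12, -2, -12) = -2
G (MIN): min(6, 13, -2, 16) = -2
L (MAX): max(-3, -11, 19, -1) = 19
M (MAX): max(-16, 16, 15) = 16
K (MIN): min(19, 16, -14, 12) = -14
B (MAX): max(13, -2, -14, 8) = 13
Root (MIN): min(13, 5, -20, -10) = -20

-20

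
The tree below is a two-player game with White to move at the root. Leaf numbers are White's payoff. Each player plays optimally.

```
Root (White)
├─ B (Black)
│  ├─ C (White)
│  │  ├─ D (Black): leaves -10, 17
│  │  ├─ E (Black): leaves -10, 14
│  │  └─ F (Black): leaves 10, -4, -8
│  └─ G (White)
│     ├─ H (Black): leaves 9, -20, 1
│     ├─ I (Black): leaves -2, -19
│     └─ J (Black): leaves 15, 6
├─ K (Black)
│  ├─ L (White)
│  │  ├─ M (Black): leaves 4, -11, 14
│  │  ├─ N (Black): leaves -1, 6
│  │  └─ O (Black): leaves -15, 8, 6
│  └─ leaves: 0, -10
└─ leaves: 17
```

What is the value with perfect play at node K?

-10

M: min(4, -11, 14) = -11
N: min(-1, 6) = -1
O: min(-15, 8, 6) = -15
L: max(-11, -1, -15) = -1
K: min(-1, 0, -10) = -10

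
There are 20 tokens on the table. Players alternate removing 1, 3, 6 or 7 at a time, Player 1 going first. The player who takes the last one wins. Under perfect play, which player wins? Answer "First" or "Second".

Mark each pile size as W (mover wins) or L (mover loses):
i:   0  1  2  3  4  5  6  7  8  9 10 11 12 13 14 15 16 17 18 19 20
     L  W  L  W  L  W  W  W  W  W  W  W  L  W  L  W  L  W  W  W  W
Position 20 is W, so the first player wins.

First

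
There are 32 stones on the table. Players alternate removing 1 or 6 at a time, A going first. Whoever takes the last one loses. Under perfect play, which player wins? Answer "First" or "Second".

First

Mark each pile size as W (mover wins) or L (mover loses):
i:   0  1  2  3  4  5  6  7  8  9 10 11 12 13 14 15 16 17 18 19 20 21 22 23 24 25 26 27 28 29 30 31 32
     W  L  W  L  W  L  W  W  L  W  L  W  L  W  W  L  W  L  W  L  W  W  L  W  L  W  L  W  W  L  W  L  W
Position 32 is W, so the first player wins.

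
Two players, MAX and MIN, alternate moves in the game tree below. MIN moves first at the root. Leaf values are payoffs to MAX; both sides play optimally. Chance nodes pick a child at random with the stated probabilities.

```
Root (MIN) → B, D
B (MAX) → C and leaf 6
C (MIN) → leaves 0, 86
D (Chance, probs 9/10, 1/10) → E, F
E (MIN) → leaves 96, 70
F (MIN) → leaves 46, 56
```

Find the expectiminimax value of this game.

C (MIN): min(0, 86) = 0
B (MAX): max(0, 6) = 6
E (MIN): min(96, 70) = 70
F (MIN): min(46, 56) = 46
D (Chance): 9/10·70 + 1/10·46 = 67.6
Root (MIN): min(6, 67.6) = 6

6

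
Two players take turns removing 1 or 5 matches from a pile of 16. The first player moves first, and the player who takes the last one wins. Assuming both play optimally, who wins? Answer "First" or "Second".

Compute winning (W) and losing (L) positions by backward induction:
i:   0  1  2  3  4  5  6  7  8  9 10 11 12 13 14 15 16
     L  W  L  W  L  W  L  W  L  W  L  W  L  W  L  W  L
Position 16 is L, so the second player wins.

Second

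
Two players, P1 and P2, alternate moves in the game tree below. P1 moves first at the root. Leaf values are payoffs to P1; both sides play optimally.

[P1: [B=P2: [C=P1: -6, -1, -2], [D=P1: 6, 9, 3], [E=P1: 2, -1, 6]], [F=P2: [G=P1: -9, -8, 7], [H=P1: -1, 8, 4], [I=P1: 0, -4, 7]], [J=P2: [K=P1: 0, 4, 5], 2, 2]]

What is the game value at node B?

C: max(-6, -1, -2) = -1
D: max(6, 9, 3) = 9
E: max(2, -1, 6) = 6
B: min(-1, 9, 6) = -1

-1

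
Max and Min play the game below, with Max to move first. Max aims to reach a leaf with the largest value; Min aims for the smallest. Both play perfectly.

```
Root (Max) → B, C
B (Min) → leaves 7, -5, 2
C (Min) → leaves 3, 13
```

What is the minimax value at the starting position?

B (Min): min(7, -5, 2) = -5
C (Min): min(3, 13) = 3
Root (Max): max(-5, 3) = 3

3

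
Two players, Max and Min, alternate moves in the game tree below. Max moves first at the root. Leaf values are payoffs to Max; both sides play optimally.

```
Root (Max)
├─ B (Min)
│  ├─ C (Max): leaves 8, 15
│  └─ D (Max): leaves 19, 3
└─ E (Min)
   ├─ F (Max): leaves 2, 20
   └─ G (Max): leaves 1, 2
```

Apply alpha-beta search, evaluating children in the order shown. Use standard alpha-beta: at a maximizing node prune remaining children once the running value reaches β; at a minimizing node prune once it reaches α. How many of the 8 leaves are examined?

7

C [α=-∞,β=+∞]: v=15
D [α=-∞,β=15]: v=19 after child 1 ≥ β → β-cutoff, skip 1
B [α=-∞,β=+∞]: v=15
F [α=15,β=+∞]: v=20
G [α=15,β=20]: v=2
E [α=15,β=+∞]: v=2
Root [α=-∞,β=+∞]: v=15
Leaves evaluated: 7 of 8.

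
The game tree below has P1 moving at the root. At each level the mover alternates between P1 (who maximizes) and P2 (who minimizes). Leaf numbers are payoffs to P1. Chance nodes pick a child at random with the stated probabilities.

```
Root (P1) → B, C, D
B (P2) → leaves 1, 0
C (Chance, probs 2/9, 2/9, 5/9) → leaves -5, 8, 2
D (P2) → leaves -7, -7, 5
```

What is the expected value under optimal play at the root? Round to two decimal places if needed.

B (P2): min(1, 0) = 0
C (Chance): 2/9·-5 + 2/9·8 + 5/9·2 = 1.78
D (P2): min(-7, -7, 5) = -7
Root (P1): max(0, 1.78, -7) = 1.78

1.78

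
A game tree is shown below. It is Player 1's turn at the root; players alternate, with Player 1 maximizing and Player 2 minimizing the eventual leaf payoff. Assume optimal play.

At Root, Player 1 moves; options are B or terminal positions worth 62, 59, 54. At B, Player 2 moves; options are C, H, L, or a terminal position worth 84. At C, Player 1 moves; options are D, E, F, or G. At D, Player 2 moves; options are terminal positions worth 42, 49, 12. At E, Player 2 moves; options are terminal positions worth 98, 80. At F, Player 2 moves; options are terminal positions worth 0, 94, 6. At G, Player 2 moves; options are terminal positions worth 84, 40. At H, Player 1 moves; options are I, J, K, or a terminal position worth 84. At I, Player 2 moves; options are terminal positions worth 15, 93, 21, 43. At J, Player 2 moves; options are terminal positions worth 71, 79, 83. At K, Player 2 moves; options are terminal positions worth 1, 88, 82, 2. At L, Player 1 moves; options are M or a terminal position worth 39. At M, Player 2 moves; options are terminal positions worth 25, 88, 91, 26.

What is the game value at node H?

84

I: min(15, 93, 21, 43) = 15
J: min(71, 79, 83) = 71
K: min(1, 88, 82, 2) = 1
H: max(15, 71, 1, 84) = 84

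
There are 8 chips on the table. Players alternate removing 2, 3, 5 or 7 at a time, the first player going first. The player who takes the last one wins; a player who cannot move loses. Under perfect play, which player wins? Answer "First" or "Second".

Positions where the player to move wins (W) vs loses (L):
i:   0  1  2  3  4  5  6  7  8
     L  L  W  W  W  W  W  W  W
Position 8 is W, so the first player wins.

First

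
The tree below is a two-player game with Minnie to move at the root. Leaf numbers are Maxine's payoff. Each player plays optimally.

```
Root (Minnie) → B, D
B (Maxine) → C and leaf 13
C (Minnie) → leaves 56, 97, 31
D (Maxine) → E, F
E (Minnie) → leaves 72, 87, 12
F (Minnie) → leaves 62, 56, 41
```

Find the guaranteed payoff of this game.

31

C (Minnie): min(56, 97, 31) = 31
B (Maxine): max(31, 13) = 31
E (Minnie): min(72, 87, 12) = 12
F (Minnie): min(62, 56, 41) = 41
D (Maxine): max(12, 41) = 41
Root (Minnie): min(31, 41) = 31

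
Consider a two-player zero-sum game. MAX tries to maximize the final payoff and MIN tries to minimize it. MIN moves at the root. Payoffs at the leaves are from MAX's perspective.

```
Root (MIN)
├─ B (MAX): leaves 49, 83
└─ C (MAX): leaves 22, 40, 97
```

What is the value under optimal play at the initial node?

83

B (MAX): max(49, 83) = 83
C (MAX): max(22, 40, 97) = 97
Root (MIN): min(83, 97) = 83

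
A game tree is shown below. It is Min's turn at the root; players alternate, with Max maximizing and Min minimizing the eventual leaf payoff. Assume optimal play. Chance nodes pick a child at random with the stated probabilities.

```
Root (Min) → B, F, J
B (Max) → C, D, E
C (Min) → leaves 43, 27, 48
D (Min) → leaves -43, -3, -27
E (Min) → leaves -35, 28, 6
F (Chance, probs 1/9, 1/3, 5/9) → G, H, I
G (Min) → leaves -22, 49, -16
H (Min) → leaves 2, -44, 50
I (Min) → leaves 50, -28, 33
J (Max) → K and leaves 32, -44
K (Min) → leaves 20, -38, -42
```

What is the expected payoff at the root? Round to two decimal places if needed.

C (Min): min(43, 27, 48) = 27
D (Min): min(-43, -3, -27) = -43
E (Min): min(-35, 28, 6) = -35
B (Max): max(27, -43, -35) = 27
G (Min): min(-22, 49, -16) = -22
H (Min): min(2, -44, 50) = -44
I (Min): min(50, -28, 33) = -28
F (Chance): 1/9·-22 + 1/3·-44 + 5/9·-28 = -32.67
K (Min): min(20, -38, -42) = -42
J (Max): max(-42, 32, -44) = 32
Root (Min): min(27, -32.67, 32) = -32.67

-32.67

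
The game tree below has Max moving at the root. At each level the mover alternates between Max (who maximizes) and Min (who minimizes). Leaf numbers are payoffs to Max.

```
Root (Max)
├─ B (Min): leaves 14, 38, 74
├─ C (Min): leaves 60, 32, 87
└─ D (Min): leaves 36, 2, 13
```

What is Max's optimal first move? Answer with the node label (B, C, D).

B (Min): min(14, 38, 74) = 14
C (Min): min(60, 32, 87) = 32
D (Min): min(36, 2, 13) = 2
Root (Max): max(14, 32, 2) = 32
Max picks the child with the highest value: C (value 32).

C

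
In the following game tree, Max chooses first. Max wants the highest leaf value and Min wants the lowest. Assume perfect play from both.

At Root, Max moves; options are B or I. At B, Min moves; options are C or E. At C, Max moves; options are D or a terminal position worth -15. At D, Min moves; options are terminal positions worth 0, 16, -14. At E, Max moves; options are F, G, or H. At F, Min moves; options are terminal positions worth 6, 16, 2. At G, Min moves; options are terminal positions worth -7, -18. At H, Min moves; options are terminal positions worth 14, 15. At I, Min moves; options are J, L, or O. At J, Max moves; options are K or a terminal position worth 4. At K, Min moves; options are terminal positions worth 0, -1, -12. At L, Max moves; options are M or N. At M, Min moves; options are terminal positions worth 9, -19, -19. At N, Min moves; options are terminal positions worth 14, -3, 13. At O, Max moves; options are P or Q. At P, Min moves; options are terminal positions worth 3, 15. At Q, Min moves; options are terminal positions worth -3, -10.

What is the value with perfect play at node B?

D: min(0, 16, -14) = -14
C: max(-14, -15) = -14
F: min(6, 16, 2) = 2
G: min(-7, -18) = -18
H: min(14, 15) = 14
E: max(2, -18, 14) = 14
B: min(-14, 14) = -14

-14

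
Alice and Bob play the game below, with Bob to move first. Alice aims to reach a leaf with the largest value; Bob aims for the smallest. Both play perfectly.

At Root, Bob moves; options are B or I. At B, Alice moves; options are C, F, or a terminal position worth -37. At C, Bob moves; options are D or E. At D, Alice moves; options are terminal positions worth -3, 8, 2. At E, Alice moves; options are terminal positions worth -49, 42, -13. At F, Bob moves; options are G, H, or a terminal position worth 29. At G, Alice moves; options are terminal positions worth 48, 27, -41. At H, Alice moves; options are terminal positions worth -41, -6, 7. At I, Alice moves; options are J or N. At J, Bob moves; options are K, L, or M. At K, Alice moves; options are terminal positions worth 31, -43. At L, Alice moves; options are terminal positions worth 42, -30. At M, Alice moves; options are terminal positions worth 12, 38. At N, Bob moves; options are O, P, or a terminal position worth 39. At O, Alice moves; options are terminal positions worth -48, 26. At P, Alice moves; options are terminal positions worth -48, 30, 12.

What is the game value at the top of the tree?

8

D (Alice): max(-3, 8, 2) = 8
E (Alice): max(-49, 42, -13) = 42
C (Bob): min(8, 42) = 8
G (Alice): max(48, 27, -41) = 48
H (Alice): max(-41, -6, 7) = 7
F (Bob): min(48, 7, 29) = 7
B (Alice): max(8, 7, -37) = 8
K (Alice): max(31, -43) = 31
L (Alice): max(42, -30) = 42
M (Alice): max(12, 38) = 38
J (Bob): min(31, 42, 38) = 31
O (Alice): max(-48, 26) = 26
P (Alice): max(-48, 30, 12) = 30
N (Bob): min(26, 30, 39) = 26
I (Alice): max(31, 26) = 31
Root (Bob): min(8, 31) = 8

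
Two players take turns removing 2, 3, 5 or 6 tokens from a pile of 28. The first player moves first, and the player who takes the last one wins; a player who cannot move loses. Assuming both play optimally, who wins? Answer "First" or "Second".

W/L table (W = player to move can force a win):
i:   0  1  2  3  4  5  6  7  8  9 10 11 12 13 14 15 16 17 18 19 20 21 22 23 24 25 26 27 28
     L  L  W  W  W  W  W  W  L  L  W  W  W  W  W  W  L  L  W  W  W  W  W  W  L  L  W  W  W
Position 28 is W, so the first player wins.

First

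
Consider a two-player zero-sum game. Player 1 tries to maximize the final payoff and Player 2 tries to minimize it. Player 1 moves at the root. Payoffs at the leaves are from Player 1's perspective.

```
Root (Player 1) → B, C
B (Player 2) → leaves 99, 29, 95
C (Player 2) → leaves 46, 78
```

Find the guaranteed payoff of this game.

46

B (Player 2): min(99, 29, 95) = 29
C (Player 2): min(46, 78) = 46
Root (Player 1): max(29, 46) = 46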